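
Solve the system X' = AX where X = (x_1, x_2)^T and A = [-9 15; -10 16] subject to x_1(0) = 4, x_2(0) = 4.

x_1(t) = 4e^(6t), x_2(t) = 4e^(6t)

Coefficient matrix A = [[-9, 15], [-10, 16]].
Characteristic polynomial det(A - λI) = λ^2 - 7λ + 6 = 0.
Eigenvalues λ = 1, 6.
For λ=1: (A-λI) row 1 is [-10, 15], so an eigenvector is (3, 2).
For λ=6: (A-λI) row 1 is [-15, 15], so an eigenvector is (-1, -1).
General solution: C_1e^(t)(3,2) + C_2e^(6t)(-1,-1).
Applying x_1(0)=4, x_2(0)=4 gives C_1=0, C_2=-4.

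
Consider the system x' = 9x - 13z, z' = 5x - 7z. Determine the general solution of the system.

Coefficient matrix A = [[9, -13], [5, -7]].
Characteristic polynomial det(A - λI) = λ^2 - 2λ + 2 = 0.
Eigenvalues λ = 1 ± i (complex conjugate pair).
For λ=1+i: an eigenvector is (2,1) - i(3,2) = (2 - 3i, 1 - 2i).
A real fundamental pair from Re and Im of e^((1+i)t)v: X_1 = e^(t)(cos(t)·(2,1) + sin(t)·(3,2)), X_2 = e^(t)(sin(t)·(2,1) - cos(t)·(3,2)).
General solution: K_1X_1 + K_2X_2.

x(t) = 3K_1e^(t)sin(t) + 2K_1e^(t)cos(t) + 2K_2e^(t)sin(t) - 3K_2e^(t)cos(t), z(t) = 2K_1e^(t)sin(t) + K_1e^(t)cos(t) + K_2e^(t)sin(t) - 2K_2e^(t)cos(t)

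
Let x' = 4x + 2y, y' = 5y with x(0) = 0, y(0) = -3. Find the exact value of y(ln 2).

A = [[4,2],[0,5]]; eigenvalues λ = 4, 5.
Eigenvectors: (-1,0) for λ=4, (-2,-1) for λ=5.
From the initial condition, c_1 = -6, c_2 = 3.
y(ln 2) = (-6)(2^4)(0) + (3)(2^5)(-1) = -96.

-96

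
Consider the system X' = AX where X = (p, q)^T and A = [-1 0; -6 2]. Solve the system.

p(t) = -C_2e^(-t), q(t) = -C_1e^(2t) - 2C_2e^(-t)

Coefficient matrix A = [[-1, 0], [-6, 2]].
Characteristic polynomial det(A - λI) = λ^2 - λ - 2 = 0.
Eigenvalues λ = 2, -1.
For λ=2: (A-λI) row 1 is [-3, 0], so an eigenvector is (0, -1).
For λ=-1: (A-λI) row 2 is [-6, 3], so an eigenvector is (-1, -2).
General solution: C_1e^(2t)(0,-1) + C_2e^(-t)(-1,-2).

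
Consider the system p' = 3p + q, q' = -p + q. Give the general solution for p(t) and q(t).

Coefficient matrix A = [[3, 1], [-1, 1]].
Characteristic polynomial det(A - λI) = λ^2 - 4λ + 4 = 0.
Single eigenvalue λ = 2 with algebraic multiplicity 2.
Eigenvector v = (-1,1); generalized eigenvector w with (A-λI)w=v is (0,-1).
General solution: e^(2t)[C_1·v + C_2·(t·v + w)].

p(t) = -C_1e^(2t) - C_2te^(2t), q(t) = C_1e^(2t) + C_2te^(2t) - C_2e^(2t)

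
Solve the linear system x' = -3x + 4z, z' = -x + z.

Coefficient matrix A = [[-3, 4], [-1, 1]].
Characteristic polynomial det(A - λI) = λ^2 + 2λ + 1 = 0.
Single eigenvalue λ = -1 with algebraic multiplicity 2.
Eigenvector v = (2,1); generalized eigenvector w with (A-λI)w=v is (3,2).
General solution: e^(-t)[C_1·v + C_2·(t·v + w)].

x(t) = 2C_1e^(-t) + 2C_2te^(-t) + 3C_2e^(-t), z(t) = C_1e^(-t) + C_2te^(-t) + 2C_2e^(-t)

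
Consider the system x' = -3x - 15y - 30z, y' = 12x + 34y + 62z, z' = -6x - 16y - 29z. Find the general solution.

x(t) = K_2e^(-3t) - 3K_3e^(2t), y(t) = 2K_1e^(3t) - 2K_2e^(-3t) + 5K_3e^(2t), z(t) = -K_1e^(3t) + K_2e^(-3t) - 2K_3e^(2t)

Coefficient matrix A = [[-3, -15, -30], [12, 34, 62], [-6, -16, -29]].
det(A - λI) = 0 gives eigenvalues λ = 3, -3, 2.
For λ=3: eigenvector (0,2,-1).
For λ=-3: eigenvector (1,-2,1).
For λ=2: eigenvector (-3,5,-2).
General solution: K_1e^(3t)(0,2,-1) + K_2e^(-3t)(1,-2,1) + K_3e^(2t)(-3,5,-2).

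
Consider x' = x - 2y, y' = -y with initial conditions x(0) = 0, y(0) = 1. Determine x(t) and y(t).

Coefficient matrix A = [[1, -2], [0, -1]].
Characteristic polynomial det(A - λI) = λ^2 - 1 = 0.
Eigenvalues λ = -1, 1.
For λ=-1: (A-λI) row 1 is [2, -2], so an eigenvector is (1, 1).
For λ=1: (A-λI) row 1 is [0, -2], so an eigenvector is (-1, 0).
General solution: K_1e^(-t)(1,1) + K_2e^(t)(-1,0).
Applying x(0)=0, y(0)=1 gives K_1=1, K_2=1.

x(t) = -e^(t) + e^(-t), y(t) = e^(-t)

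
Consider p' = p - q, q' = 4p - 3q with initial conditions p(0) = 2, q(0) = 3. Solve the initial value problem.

Coefficient matrix A = [[1, -1], [4, -3]].
Characteristic polynomial det(A - λI) = λ^2 + 2λ + 1 = 0.
Single eigenvalue λ = -1 with algebraic multiplicity 2.
Eigenvector v = (1,2); generalized eigenvector w with (A-λI)w=v is (1,1).
General solution: e^(-t)[K_1·v + K_2·(t·v + w)].
Applying p(0)=2, q(0)=3 gives K_1=1, K_2=1.

p(t) = te^(-t) + 2e^(-t), q(t) = 2te^(-t) + 3e^(-t)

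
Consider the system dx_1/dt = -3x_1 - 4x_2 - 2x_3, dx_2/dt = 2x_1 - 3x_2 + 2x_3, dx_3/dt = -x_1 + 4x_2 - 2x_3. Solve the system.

x_1(t) = c_1e^(-t) - 2c_2e^(-4t) + 2c_3e^(-3t), x_2(t) = -2c_2e^(-4t) + c_3e^(-3t), x_3(t) = -c_1e^(-t) + 3c_2e^(-4t) - 2c_3e^(-3t)

Coefficient matrix A = [[-3, -4, -2], [2, -3, 2], [-1, 4, -2]].
det(A - λI) = 0 gives eigenvalues λ = -1, -4, -3.
For λ=-1: eigenvector (1,0,-1).
For λ=-4: eigenvector (-2,-2,3).
For λ=-3: eigenvector (2,1,-2).
General solution: c_1e^(-t)(1,0,-1) + c_2e^(-4t)(-2,-2,3) + c_3e^(-3t)(2,1,-2).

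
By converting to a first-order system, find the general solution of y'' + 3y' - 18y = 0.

Let x_1 = y, x_2 = y'. Then x_1' = x_2 and x_2' = 18x_1 - 3x_2.
A = [[0,1],[18,-3]]; det(A-λI) = λ^2 + 3λ - 18.
Eigenvalues λ = -6, 3 with eigenvectors (1,-6), (1,3).

y(t) = c_1e^(-6t) + c_2e^(3t)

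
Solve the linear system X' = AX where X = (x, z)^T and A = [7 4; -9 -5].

Coefficient matrix A = [[7, 4], [-9, -5]].
Characteristic polynomial det(A - λI) = λ^2 - 2λ + 1 = 0.
Single eigenvalue λ = 1 with algebraic multiplicity 2.
Eigenvector v = (2,-3); generalized eigenvector w with (A-λI)w=v is (-1,2).
General solution: e^(t)[c_1·v + c_2·(t·v + w)].

x(t) = 2c_1e^(t) + 2c_2te^(t) - c_2e^(t), z(t) = -3c_1e^(t) - 3c_2te^(t) + 2c_2e^(t)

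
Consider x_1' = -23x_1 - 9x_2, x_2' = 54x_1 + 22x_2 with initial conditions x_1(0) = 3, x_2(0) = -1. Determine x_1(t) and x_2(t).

Coefficient matrix A = [[-23, -9], [54, 22]].
Characteristic polynomial det(A - λI) = λ^2 + λ - 20 = 0.
Eigenvalues λ = 4, -5.
For λ=4: (A-λI) row 1 is [-27, -9], so an eigenvector is (1, -3).
For λ=-5: (A-λI) row 1 is [-18, -9], so an eigenvector is (-1, 2).
General solution: K_1e^(4t)(1,-3) + K_2e^(-5t)(-1,2).
Applying x_1(0)=3, x_2(0)=-1 gives K_1=-5, K_2=-8.

x_1(t) = -5e^(4t) + 8e^(-5t), x_2(t) = 15e^(4t) - 16e^(-5t)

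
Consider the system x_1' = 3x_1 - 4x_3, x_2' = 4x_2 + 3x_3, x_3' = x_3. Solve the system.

Coefficient matrix A = [[3, 0, -4], [0, 4, 3], [0, 0, 1]].
det(A - λI) = 0 gives eigenvalues λ = 3, 1, 4.
For λ=3: eigenvector (1,0,0).
For λ=1: eigenvector (2,-1,1).
For λ=4: eigenvector (0,1,0).
General solution: c_1e^(3t)(1,0,0) + c_2e^(t)(2,-1,1) + c_3e^(4t)(0,1,0).

x_1(t) = c_1e^(3t) + 2c_2e^(t), x_2(t) = -c_2e^(t) + c_3e^(4t), x_3(t) = c_2e^(t)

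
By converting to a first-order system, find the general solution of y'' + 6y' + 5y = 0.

y(t) = C_1e^(-5t) + C_2e^(-t)

Let x_1 = y, x_2 = y'. Then x_1' = x_2 and x_2' = -5x_1 - 6x_2.
A = [[0,1],[-5,-6]]; det(A-λI) = λ^2 + 6λ + 5.
Eigenvalues λ = -5, -1 with eigenvectors (1,-5), (1,-1).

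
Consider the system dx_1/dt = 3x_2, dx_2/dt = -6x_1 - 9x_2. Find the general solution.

x_1(t) = -K_1e^(-6t) + K_2e^(-3t), x_2(t) = 2K_1e^(-6t) - K_2e^(-3t)

Coefficient matrix A = [[0, 3], [-6, -9]].
Characteristic polynomial det(A - λI) = λ^2 + 9λ + 18 = 0.
Eigenvalues λ = -6, -3.
For λ=-6: (A-λI) row 1 is [6, 3], so an eigenvector is (-1, 2).
For λ=-3: (A-λI) row 1 is [3, 3], so an eigenvector is (1, -1).
General solution: K_1e^(-6t)(-1,2) + K_2e^(-3t)(1,-1).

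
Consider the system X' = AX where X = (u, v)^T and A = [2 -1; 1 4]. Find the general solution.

Coefficient matrix A = [[2, -1], [1, 4]].
Characteristic polynomial det(A - λI) = λ^2 - 6λ + 9 = 0.
Single eigenvalue λ = 3 with algebraic multiplicity 2.
Eigenvector v = (1,-1); generalized eigenvector w with (A-λI)w=v is (-2,1).
General solution: e^(3t)[C_1·v + C_2·(t·v + w)].

u(t) = C_1e^(3t) + C_2te^(3t) - 2C_2e^(3t), v(t) = -C_1e^(3t) - C_2te^(3t) + C_2e^(3t)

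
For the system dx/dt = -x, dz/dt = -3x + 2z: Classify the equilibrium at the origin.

saddle

A = [[-1,0],[-3,2]]; det(A-λI) = λ^2 - λ - 2.
λ = 2, -1: opposite signs.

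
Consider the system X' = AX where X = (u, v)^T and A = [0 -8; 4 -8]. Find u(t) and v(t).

Coefficient matrix A = [[0, -8], [4, -8]].
Characteristic polynomial det(A - λI) = λ^2 + 8λ + 32 = 0.
Eigenvalues λ = -4 ± 4i (complex conjugate pair).
For λ=-4+4i: an eigenvector is (-1,-1) - i(1,0) = (-1 - i, -1).
A real fundamental pair from Re and Im of e^((-4+4i)t)v: X_1 = e^(-4t)(cos(4t)·(-1,-1) + sin(4t)·(1,0)), X_2 = e^(-4t)(sin(4t)·(-1,-1) - cos(4t)·(1,0)).
General solution: C_1X_1 + C_2X_2.

u(t) = C_1e^(-4t)sin(4t) - C_1e^(-4t)cos(4t) - C_2e^(-4t)sin(4t) - C_2e^(-4t)cos(4t), v(t) = -C_1e^(-4t)cos(4t) - C_2e^(-4t)sin(4t)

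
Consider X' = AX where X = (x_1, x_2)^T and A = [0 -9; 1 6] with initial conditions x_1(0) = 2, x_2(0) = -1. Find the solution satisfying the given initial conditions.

Coefficient matrix A = [[0, -9], [1, 6]].
Characteristic polynomial det(A - λI) = λ^2 - 6λ + 9 = 0.
Single eigenvalue λ = 3 with algebraic multiplicity 2.
Eigenvector v = (3,-1); generalized eigenvector w with (A-λI)w=v is (2,-1).
General solution: e^(3t)[C_1·v + C_2·(t·v + w)].
Applying x_1(0)=2, x_2(0)=-1 gives C_1=0, C_2=1.

x_1(t) = 3te^(3t) + 2e^(3t), x_2(t) = -te^(3t) - e^(3t)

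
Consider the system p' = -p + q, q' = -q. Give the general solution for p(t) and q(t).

Coefficient matrix A = [[-1, 1], [0, -1]].
Characteristic polynomial det(A - λI) = λ^2 + 2λ + 1 = 0.
Single eigenvalue λ = -1 with algebraic multiplicity 2.
Eigenvector v = (-1,0); generalized eigenvector w with (A-λI)w=v is (-2,-1).
General solution: e^(-t)[c_1·v + c_2·(t·v + w)].

p(t) = -c_1e^(-t) - c_2te^(-t) - 2c_2e^(-t), q(t) = -c_2e^(-t)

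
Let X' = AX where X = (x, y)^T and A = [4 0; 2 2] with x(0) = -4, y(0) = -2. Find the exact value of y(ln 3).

A = [[4,0],[2,2]]; eigenvalues λ = 4, 2.
Eigenvectors: (1,1) for λ=4, (0,-1) for λ=2.
From the initial condition, c_1 = -4, c_2 = -2.
y(ln 3) = (-4)(3^4)(1) + (-2)(3^2)(-1) = -306.

-306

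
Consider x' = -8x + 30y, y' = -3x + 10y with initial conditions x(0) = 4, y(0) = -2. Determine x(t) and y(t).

Coefficient matrix A = [[-8, 30], [-3, 10]].
Characteristic polynomial det(A - λI) = λ^2 - 2λ + 10 = 0.
Eigenvalues λ = 1 ± 3i (complex conjugate pair).
For λ=1+3i: an eigenvector is (-1,0) - i(3,1) = (-1 - 3i, 0 - i).
A real fundamental pair from Re and Im of e^((1+3i)t)v: X_1 = e^(t)(cos(3t)·(-1,0) + sin(3t)·(3,1)), X_2 = e^(t)(sin(3t)·(-1,0) - cos(3t)·(3,1)).
General solution: C_1X_1 + C_2X_2.
Applying x(0)=4, y(0)=-2 gives C_1=-10, C_2=2.

x(t) = -32e^(t)sin(3t) + 4e^(t)cos(3t), y(t) = -10e^(t)sin(3t) - 2e^(t)cos(3t)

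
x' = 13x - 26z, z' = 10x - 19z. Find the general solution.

Coefficient matrix A = [[13, -26], [10, -19]].
Characteristic polynomial det(A - λI) = λ^2 + 6λ + 13 = 0.
Eigenvalues λ = -3 ± 2i (complex conjugate pair).
For λ=-3+2i: an eigenvector is (-2,-1) - i(-3,-2) = (-2 + 3i, -1 + 2i).
A real fundamental pair from Re and Im of e^((-3+2i)t)v: X_1 = e^(-3t)(cos(2t)·(-2,-1) + sin(2t)·(-3,-2)), X_2 = e^(-3t)(sin(2t)·(-2,-1) - cos(2t)·(-3,-2)).
General solution: K_1X_1 + K_2X_2.

x(t) = -3K_1e^(-3t)sin(2t) - 2K_1e^(-3t)cos(2t) - 2K_2e^(-3t)sin(2t) + 3K_2e^(-3t)cos(2t), z(t) = -2K_1e^(-3t)sin(2t) - K_1e^(-3t)cos(2t) - K_2e^(-3t)sin(2t) + 2K_2e^(-3t)cos(2t)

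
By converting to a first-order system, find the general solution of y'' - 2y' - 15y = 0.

Let x_1 = y, x_2 = y'. Then x_1' = x_2 and x_2' = 15x_1 + 2x_2.
A = [[0,1],[15,2]]; det(A-λI) = λ^2 - 2λ - 15.
Eigenvalues λ = -3, 5 with eigenvectors (1,-3), (1,5).

y(t) = C_1e^(-3t) + C_2e^(5t)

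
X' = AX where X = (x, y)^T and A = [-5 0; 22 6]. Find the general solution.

Coefficient matrix A = [[-5, 0], [22, 6]].
Characteristic polynomial det(A - λI) = λ^2 - λ - 30 = 0.
Eigenvalues λ = -5, 6.
For λ=-5: (A-λI) row 2 is [22, 11], so an eigenvector is (-1, 2).
For λ=6: (A-λI) row 1 is [-11, 0], so an eigenvector is (0, -1).
General solution: K_1e^(-5t)(-1,2) + K_2e^(6t)(0,-1).

x(t) = -K_1e^(-5t), y(t) = 2K_1e^(-5t) - K_2e^(6t)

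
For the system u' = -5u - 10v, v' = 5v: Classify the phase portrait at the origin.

saddle

A = [[-5,-10],[0,5]]; det(A-λI) = λ^2 - 25.
λ = 5, -5: opposite signs.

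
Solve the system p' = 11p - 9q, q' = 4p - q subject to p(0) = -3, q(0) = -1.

p(t) = -9te^(5t) - 3e^(5t), q(t) = -6te^(5t) - e^(5t)

Coefficient matrix A = [[11, -9], [4, -1]].
Characteristic polynomial det(A - λI) = λ^2 - 10λ + 25 = 0.
Single eigenvalue λ = 5 with algebraic multiplicity 2.
Eigenvector v = (-3,-2); generalized eigenvector w with (A-λI)w=v is (1,1).
General solution: e^(5t)[K_1·v + K_2·(t·v + w)].
Applying p(0)=-3, q(0)=-1 gives K_1=2, K_2=3.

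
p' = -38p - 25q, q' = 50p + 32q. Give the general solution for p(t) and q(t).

p(t) = -2K_1e^(-3t)sin(5t) + K_1e^(-3t)cos(5t) + K_2e^(-3t)sin(5t) + 2K_2e^(-3t)cos(5t), q(t) = 3K_1e^(-3t)sin(5t) - K_1e^(-3t)cos(5t) - K_2e^(-3t)sin(5t) - 3K_2e^(-3t)cos(5t)

Coefficient matrix A = [[-38, -25], [50, 32]].
Characteristic polynomial det(A - λI) = λ^2 + 6λ + 34 = 0.
Eigenvalues λ = -3 ± 5i (complex conjugate pair).
For λ=-3+5i: an eigenvector is (1,-1) - i(-2,3) = (1 + 2i, -1 - 3i).
A real fundamental pair from Re and Im of e^((-3+5i)t)v: X_1 = e^(-3t)(cos(5t)·(1,-1) + sin(5t)·(-2,3)), X_2 = e^(-3t)(sin(5t)·(1,-1) - cos(5t)·(-2,3)).
General solution: K_1X_1 + K_2X_2.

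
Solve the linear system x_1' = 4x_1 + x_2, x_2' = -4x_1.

Coefficient matrix A = [[4, 1], [-4, 0]].
Characteristic polynomial det(A - λI) = λ^2 - 4λ + 4 = 0.
Single eigenvalue λ = 2 with algebraic multiplicity 2.
Eigenvector v = (1,-2); generalized eigenvector w with (A-λI)w=v is (0,1).
General solution: e^(2t)[c_1·v + c_2·(t·v + w)].

x_1(t) = c_1e^(2t) + c_2te^(2t), x_2(t) = -2c_1e^(2t) - 2c_2te^(2t) + c_2e^(2t)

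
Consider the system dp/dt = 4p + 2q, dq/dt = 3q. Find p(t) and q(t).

p(t) = -2c_1e^(3t) - c_2e^(4t), q(t) = c_1e^(3t)

Coefficient matrix A = [[4, 2], [0, 3]].
Characteristic polynomial det(A - λI) = λ^2 - 7λ + 12 = 0.
Eigenvalues λ = 3, 4.
For λ=3: (A-λI) row 1 is [1, 2], so an eigenvector is (-2, 1).
For λ=4: (A-λI) row 1 is [0, 2], so an eigenvector is (-1, 0).
General solution: c_1e^(3t)(-2,1) + c_2e^(4t)(-1,0).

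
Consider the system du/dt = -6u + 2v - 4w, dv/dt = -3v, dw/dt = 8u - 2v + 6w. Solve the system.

u(t) = -C_1e^(2t) - 2C_2e^(-3t) - C_3e^(-2t), v(t) = C_2e^(-3t), w(t) = 2C_1e^(2t) + 2C_2e^(-3t) + C_3e^(-2t)

Coefficient matrix A = [[-6, 2, -4], [0, -3, 0], [8, -2, 6]].
det(A - λI) = 0 gives eigenvalues λ = 2, -3, -2.
For λ=2: eigenvector (-1,0,2).
For λ=-3: eigenvector (-2,1,2).
For λ=-2: eigenvector (-1,0,1).
General solution: C_1e^(2t)(-1,0,2) + C_2e^(-3t)(-2,1,2) + C_3e^(-2t)(-1,0,1).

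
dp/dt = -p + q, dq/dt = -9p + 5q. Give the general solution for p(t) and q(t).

p(t) = K_1e^(2t) + K_2te^(2t) - K_2e^(2t), q(t) = 3K_1e^(2t) + 3K_2te^(2t) - 2K_2e^(2t)

Coefficient matrix A = [[-1, 1], [-9, 5]].
Characteristic polynomial det(A - λI) = λ^2 - 4λ + 4 = 0.
Single eigenvalue λ = 2 with algebraic multiplicity 2.
Eigenvector v = (1,3); generalized eigenvector w with (A-λI)w=v is (-1,-2).
General solution: e^(2t)[K_1·v + K_2·(t·v + w)].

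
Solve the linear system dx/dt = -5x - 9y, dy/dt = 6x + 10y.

x(t) = K_1e^(4t) - 3K_2e^(t), y(t) = -K_1e^(4t) + 2K_2e^(t)

Coefficient matrix A = [[-5, -9], [6, 10]].
Characteristic polynomial det(A - λI) = λ^2 - 5λ + 4 = 0.
Eigenvalues λ = 4, 1.
For λ=4: (A-λI) row 1 is [-9, -9], so an eigenvector is (1, -1).
For λ=1: (A-λI) row 1 is [-6, -9], so an eigenvector is (-3, 2).
General solution: K_1e^(4t)(1,-1) + K_2e^(t)(-3,2).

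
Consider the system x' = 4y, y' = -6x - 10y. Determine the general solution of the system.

x(t) = -C_1e^(-4t) - 2C_2e^(-6t), y(t) = C_1e^(-4t) + 3C_2e^(-6t)

Coefficient matrix A = [[0, 4], [-6, -10]].
Characteristic polynomial det(A - λI) = λ^2 + 10λ + 24 = 0.
Eigenvalues λ = -4, -6.
For λ=-4: (A-λI) row 1 is [4, 4], so an eigenvector is (-1, 1).
For λ=-6: (A-λI) row 1 is [6, 4], so an eigenvector is (-2, 3).
General solution: C_1e^(-4t)(-1,1) + C_2e^(-6t)(-2,3).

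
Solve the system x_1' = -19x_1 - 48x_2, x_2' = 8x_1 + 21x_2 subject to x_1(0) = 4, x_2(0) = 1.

Coefficient matrix A = [[-19, -48], [8, 21]].
Characteristic polynomial det(A - λI) = λ^2 - 2λ - 15 = 0.
Eigenvalues λ = -3, 5.
For λ=-3: (A-λI) row 1 is [-16, -48], so an eigenvector is (3, -1).
For λ=5: (A-λI) row 1 is [-24, -48], so an eigenvector is (-2, 1).
General solution: K_1e^(-3t)(3,-1) + K_2e^(5t)(-2,1).
Applying x_1(0)=4, x_2(0)=1 gives K_1=6, K_2=7.

x_1(t) = -14e^(5t) + 18e^(-3t), x_2(t) = 7e^(5t) - 6e^(-3t)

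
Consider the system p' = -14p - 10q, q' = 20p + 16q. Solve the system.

p(t) = K_1e^(-4t) - K_2e^(6t), q(t) = -K_1e^(-4t) + 2K_2e^(6t)

Coefficient matrix A = [[-14, -10], [20, 16]].
Characteristic polynomial det(A - λI) = λ^2 - 2λ - 24 = 0.
Eigenvalues λ = -4, 6.
For λ=-4: (A-λI) row 1 is [-10, -10], so an eigenvector is (1, -1).
For λ=6: (A-λI) row 1 is [-20, -10], so an eigenvector is (-1, 2).
General solution: K_1e^(-4t)(1,-1) + K_2e^(6t)(-1,2).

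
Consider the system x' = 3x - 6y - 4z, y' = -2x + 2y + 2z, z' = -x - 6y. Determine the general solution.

Coefficient matrix A = [[3, -6, -4], [-2, 2, 2], [-1, -6, 0]].
det(A - λI) = 0 gives eigenvalues λ = -1, 2, 4.
For λ=-1: eigenvector (1,0,1).
For λ=2: eigenvector (-2,1,-2).
For λ=4: eigenvector (-2,1,-1).
General solution: C_1e^(-t)(1,0,1) + C_2e^(2t)(-2,1,-2) + C_3e^(4t)(-2,1,-1).

x(t) = C_1e^(-t) - 2C_2e^(2t) - 2C_3e^(4t), y(t) = C_2e^(2t) + C_3e^(4t), z(t) = C_1e^(-t) - 2C_2e^(2t) - C_3e^(4t)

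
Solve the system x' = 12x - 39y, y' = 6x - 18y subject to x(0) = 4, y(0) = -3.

x(t) = 59e^(-3t)sin(3t) + 4e^(-3t)cos(3t), y(t) = 23e^(-3t)sin(3t) - 3e^(-3t)cos(3t)

Coefficient matrix A = [[12, -39], [6, -18]].
Characteristic polynomial det(A - λI) = λ^2 + 6λ + 18 = 0.
Eigenvalues λ = -3 ± 3i (complex conjugate pair).
For λ=-3+3i: an eigenvector is (-2,-1) - i(3,1) = (-2 - 3i, -1 - i).
A real fundamental pair from Re and Im of e^((-3+3i)t)v: X_1 = e^(-3t)(cos(3t)·(-2,-1) + sin(3t)·(3,1)), X_2 = e^(-3t)(sin(3t)·(-2,-1) - cos(3t)·(3,1)).
General solution: K_1X_1 + K_2X_2.
Applying x(0)=4, y(0)=-3 gives K_1=13, K_2=-10.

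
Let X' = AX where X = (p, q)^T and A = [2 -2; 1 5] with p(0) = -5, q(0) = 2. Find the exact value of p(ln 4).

-128

A = [[2,-2],[1,5]]; eigenvalues λ = 3, 4.
Eigenvectors: (2,-1) for λ=3, (-1,1) for λ=4.
From the initial condition, c_1 = -3, c_2 = -1.
p(ln 4) = (-3)(4^3)(2) + (-1)(4^4)(-1) = -128.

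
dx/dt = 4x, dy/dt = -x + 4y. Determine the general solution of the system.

x(t) = -C_2e^(4t), y(t) = C_1e^(4t) + C_2te^(4t) + C_2e^(4t)

Coefficient matrix A = [[4, 0], [-1, 4]].
Characteristic polynomial det(A - λI) = λ^2 - 8λ + 16 = 0.
Single eigenvalue λ = 4 with algebraic multiplicity 2.
Eigenvector v = (0,1); generalized eigenvector w with (A-λI)w=v is (-1,1).
General solution: e^(4t)[C_1·v + C_2·(t·v + w)].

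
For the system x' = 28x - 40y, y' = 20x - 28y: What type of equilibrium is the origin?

center

A = [[28,-40],[20,-28]]; det(A-λI) = λ^2 + 16.
λ = 0 ± 4i: zero real part.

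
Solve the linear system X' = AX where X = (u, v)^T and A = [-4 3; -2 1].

Coefficient matrix A = [[-4, 3], [-2, 1]].
Characteristic polynomial det(A - λI) = λ^2 + 3λ + 2 = 0.
Eigenvalues λ = -1, -2.
For λ=-1: (A-λI) row 1 is [-3, 3], so an eigenvector is (-1, -1).
For λ=-2: (A-λI) row 1 is [-2, 3], so an eigenvector is (-3, -2).
General solution: c_1e^(-t)(-1,-1) + c_2e^(-2t)(-3,-2).

u(t) = -c_1e^(-t) - 3c_2e^(-2t), v(t) = -c_1e^(-t) - 2c_2e^(-2t)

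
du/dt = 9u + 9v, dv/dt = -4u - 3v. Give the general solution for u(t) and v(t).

u(t) = 3c_1e^(3t) + 3c_2te^(3t) - c_2e^(3t), v(t) = -2c_1e^(3t) - 2c_2te^(3t) + c_2e^(3t)

Coefficient matrix A = [[9, 9], [-4, -3]].
Characteristic polynomial det(A - λI) = λ^2 - 6λ + 9 = 0.
Single eigenvalue λ = 3 with algebraic multiplicity 2.
Eigenvector v = (3,-2); generalized eigenvector w with (A-λI)w=v is (-1,1).
General solution: e^(3t)[c_1·v + c_2·(t·v + w)].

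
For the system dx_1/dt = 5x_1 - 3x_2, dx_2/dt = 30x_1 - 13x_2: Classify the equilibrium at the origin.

stable spiral

A = [[5,-3],[30,-13]]; det(A-λI) = λ^2 + 8λ + 25.
λ = -4 ± 3i: negative real part.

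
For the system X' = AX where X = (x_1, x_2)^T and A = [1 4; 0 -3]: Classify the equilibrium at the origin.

saddle

A = [[1,4],[0,-3]]; det(A-λI) = λ^2 + 2λ - 3.
λ = 1, -3: opposite signs.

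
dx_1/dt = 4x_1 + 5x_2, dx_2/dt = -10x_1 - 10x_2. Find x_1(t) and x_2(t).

Coefficient matrix A = [[4, 5], [-10, -10]].
Characteristic polynomial det(A - λI) = λ^2 + 6λ + 10 = 0.
Eigenvalues λ = -3 ± i (complex conjugate pair).
For λ=-3+i: an eigenvector is (1,-1) - i(2,-3) = (1 - 2i, -1 + 3i).
A real fundamental pair from Re and Im of e^((-3+i)t)v: X_1 = e^(-3t)(cos(t)·(1,-1) + sin(t)·(2,-3)), X_2 = e^(-3t)(sin(t)·(1,-1) - cos(t)·(2,-3)).
General solution: c_1X_1 + c_2X_2.

x_1(t) = 2c_1e^(-3t)sin(t) + c_1e^(-3t)cos(t) + c_2e^(-3t)sin(t) - 2c_2e^(-3t)cos(t), x_2(t) = -3c_1e^(-3t)sin(t) - c_1e^(-3t)cos(t) - c_2e^(-3t)sin(t) + 3c_2e^(-3t)cos(t)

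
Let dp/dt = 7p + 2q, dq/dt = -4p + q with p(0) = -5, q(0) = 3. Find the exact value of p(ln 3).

A = [[7,2],[-4,1]]; eigenvalues λ = 3, 5.
Eigenvectors: (-1,2) for λ=3, (1,-1) for λ=5.
From the initial condition, c_1 = -2, c_2 = -7.
p(ln 3) = (-2)(3^3)(-1) + (-7)(3^5)(1) = -1647.

-1647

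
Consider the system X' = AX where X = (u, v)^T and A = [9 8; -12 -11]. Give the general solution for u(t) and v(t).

u(t) = c_1e^(t) + 2c_2e^(-3t), v(t) = -c_1e^(t) - 3c_2e^(-3t)

Coefficient matrix A = [[9, 8], [-12, -11]].
Characteristic polynomial det(A - λI) = λ^2 + 2λ - 3 = 0.
Eigenvalues λ = 1, -3.
For λ=1: (A-λI) row 1 is [8, 8], so an eigenvector is (1, -1).
For λ=-3: (A-λI) row 1 is [12, 8], so an eigenvector is (2, -3).
General solution: c_1e^(t)(1,-1) + c_2e^(-3t)(2,-3).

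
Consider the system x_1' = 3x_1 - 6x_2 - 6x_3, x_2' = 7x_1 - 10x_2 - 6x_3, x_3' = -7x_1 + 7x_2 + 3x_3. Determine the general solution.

Coefficient matrix A = [[3, -6, -6], [7, -10, -6], [-7, 7, 3]].
det(A - λI) = 0 gives eigenvalues λ = -3, -4, 3.
For λ=-3: eigenvector (1,1,0).
For λ=-4: eigenvector (0,1,-1).
For λ=3: eigenvector (-1,-1,1).
General solution: C_1e^(-3t)(1,1,0) + C_2e^(-4t)(0,1,-1) + C_3e^(3t)(-1,-1,1).

x_1(t) = C_1e^(-3t) - C_3e^(3t), x_2(t) = C_1e^(-3t) + C_2e^(-4t) - C_3e^(3t), x_3(t) = -C_2e^(-4t) + C_3e^(3t)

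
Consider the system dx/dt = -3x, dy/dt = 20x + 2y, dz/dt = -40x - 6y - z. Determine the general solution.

Coefficient matrix A = [[-3, 0, 0], [20, 2, 0], [-40, -6, -1]].
det(A - λI) = 0 gives eigenvalues λ = -3, 2, -1.
For λ=-3: eigenvector (1,-4,8).
For λ=2: eigenvector (0,1,-2).
For λ=-1: eigenvector (0,0,1).
General solution: K_1e^(-3t)(1,-4,8) + K_2e^(2t)(0,1,-2) + K_3e^(-t)(0,0,1).

x(t) = K_1e^(-3t), y(t) = -4K_1e^(-3t) + K_2e^(2t), z(t) = 8K_1e^(-3t) - 2K_2e^(2t) + K_3e^(-t)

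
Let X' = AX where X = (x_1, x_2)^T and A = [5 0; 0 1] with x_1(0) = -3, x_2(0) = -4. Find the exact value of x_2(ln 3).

A = [[5,0],[0,1]]; eigenvalues λ = 1, 5.
Eigenvectors: (0,-1) for λ=1, (1,0) for λ=5.
From the initial condition, c_1 = 4, c_2 = -3.
x_2(ln 3) = (4)(3^1)(-1) + (-3)(3^5)(0) = -12.

-12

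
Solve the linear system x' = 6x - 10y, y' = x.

x(t) = -c_1e^(3t)sin(t) + 3c_1e^(3t)cos(t) + 3c_2e^(3t)sin(t) + c_2e^(3t)cos(t), y(t) = c_1e^(3t)cos(t) + c_2e^(3t)sin(t)

Coefficient matrix A = [[6, -10], [1, 0]].
Characteristic polynomial det(A - λI) = λ^2 - 6λ + 10 = 0.
Eigenvalues λ = 3 ± i (complex conjugate pair).
For λ=3+i: an eigenvector is (3,1) - i(-1,0) = (3 + i, 1).
A real fundamental pair from Re and Im of e^((3+i)t)v: X_1 = e^(3t)(cos(t)·(3,1) + sin(t)·(-1,0)), X_2 = e^(3t)(sin(t)·(3,1) - cos(t)·(-1,0)).
General solution: c_1X_1 + c_2X_2.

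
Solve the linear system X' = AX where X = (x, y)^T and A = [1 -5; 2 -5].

Coefficient matrix A = [[1, -5], [2, -5]].
Characteristic polynomial det(A - λI) = λ^2 + 4λ + 5 = 0.
Eigenvalues λ = -2 ± i (complex conjugate pair).
For λ=-2+i: an eigenvector is (2,1) - i(1,1) = (2 - i, 1 - i).
A real fundamental pair from Re and Im of e^((-2+i)t)v: X_1 = e^(-2t)(cos(t)·(2,1) + sin(t)·(1,1)), X_2 = e^(-2t)(sin(t)·(2,1) - cos(t)·(1,1)).
General solution: C_1X_1 + C_2X_2.

x(t) = C_1e^(-2t)sin(t) + 2C_1e^(-2t)cos(t) + 2C_2e^(-2t)sin(t) - C_2e^(-2t)cos(t), y(t) = C_1e^(-2t)sin(t) + C_1e^(-2t)cos(t) + C_2e^(-2t)sin(t) - C_2e^(-2t)cos(t)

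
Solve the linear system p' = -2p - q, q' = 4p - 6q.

Coefficient matrix A = [[-2, -1], [4, -6]].
Characteristic polynomial det(A - λI) = λ^2 + 8λ + 16 = 0.
Single eigenvalue λ = -4 with algebraic multiplicity 2.
Eigenvector v = (-1,-2); generalized eigenvector w with (A-λI)w=v is (0,1).
General solution: e^(-4t)[C_1·v + C_2·(t·v + w)].

p(t) = -C_1e^(-4t) - C_2te^(-4t), q(t) = -2C_1e^(-4t) - 2C_2te^(-4t) + C_2e^(-4t)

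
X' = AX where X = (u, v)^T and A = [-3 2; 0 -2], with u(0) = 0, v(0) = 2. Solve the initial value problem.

u(t) = 4e^(-2t) - 4e^(-3t), v(t) = 2e^(-2t)

Coefficient matrix A = [[-3, 2], [0, -2]].
Characteristic polynomial det(A - λI) = λ^2 + 5λ + 6 = 0.
Eigenvalues λ = -3, -2.
For λ=-3: (A-λI) row 1 is [0, 2], so an eigenvector is (1, 0).
For λ=-2: (A-λI) row 1 is [-1, 2], so an eigenvector is (2, 1).
General solution: c_1e^(-3t)(1,0) + c_2e^(-2t)(2,1).
Applying u(0)=0, v(0)=2 gives c_1=-4, c_2=2.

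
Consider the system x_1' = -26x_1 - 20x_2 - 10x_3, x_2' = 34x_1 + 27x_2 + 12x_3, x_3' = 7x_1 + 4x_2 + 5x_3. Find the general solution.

x_1(t) = 2K_1e^(-t) + K_3e^(4t), x_2(t) = -2K_1e^(-t) + K_2e^(3t) - 2K_3e^(4t), x_3(t) = -K_1e^(-t) - 2K_2e^(3t) + K_3e^(4t)

Coefficient matrix A = [[-26, -20, -10], [34, 27, 12], [7, 4, 5]].
det(A - λI) = 0 gives eigenvalues λ = -1, 3, 4.
For λ=-1: eigenvector (2,-2,-1).
For λ=3: eigenvector (0,1,-2).
For λ=4: eigenvector (1,-2,1).
General solution: K_1e^(-t)(2,-2,-1) + K_2e^(3t)(0,1,-2) + K_3e^(4t)(1,-2,1).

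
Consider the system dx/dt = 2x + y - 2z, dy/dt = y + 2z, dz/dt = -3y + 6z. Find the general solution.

Coefficient matrix A = [[2, 1, -2], [0, 1, 2], [0, -3, 6]].
det(A - λI) = 0 gives eigenvalues λ = 3, 2, 4.
For λ=3: eigenvector (-1,1,1).
For λ=2: eigenvector (1,0,0).
For λ=4: eigenvector (-2,2,3).
General solution: c_1e^(3t)(-1,1,1) + c_2e^(2t)(1,0,0) + c_3e^(4t)(-2,2,3).

x(t) = -c_1e^(3t) + c_2e^(2t) - 2c_3e^(4t), y(t) = c_1e^(3t) + 2c_3e^(4t), z(t) = c_1e^(3t) + 3c_3e^(4t)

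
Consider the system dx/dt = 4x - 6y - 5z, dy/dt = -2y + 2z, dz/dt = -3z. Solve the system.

Coefficient matrix A = [[4, -6, -5], [0, -2, 2], [0, 0, -3]].
det(A - λI) = 0 gives eigenvalues λ = -3, -2, 4.
For λ=-3: eigenvector (-1,-2,1).
For λ=-2: eigenvector (1,1,0).
For λ=4: eigenvector (1,0,0).
General solution: K_1e^(-3t)(-1,-2,1) + K_2e^(-2t)(1,1,0) + K_3e^(4t)(1,0,0).

x(t) = -K_1e^(-3t) + K_2e^(-2t) + K_3e^(4t), y(t) = -2K_1e^(-3t) + K_2e^(-2t), z(t) = K_1e^(-3t)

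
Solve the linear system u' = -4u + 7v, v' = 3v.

Coefficient matrix A = [[-4, 7], [0, 3]].
Characteristic polynomial det(A - λI) = λ^2 + λ - 12 = 0.
Eigenvalues λ = -4, 3.
For λ=-4: (A-λI) row 1 is [0, 7], so an eigenvector is (-1, 0).
For λ=3: (A-λI) row 1 is [-7, 7], so an eigenvector is (1, 1).
General solution: K_1e^(-4t)(-1,0) + K_2e^(3t)(1,1).

u(t) = -K_1e^(-4t) + K_2e^(3t), v(t) = K_2e^(3t)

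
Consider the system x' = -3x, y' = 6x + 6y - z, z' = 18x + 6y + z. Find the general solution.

x(t) = c_1e^(-3t), y(t) = -c_1e^(-3t) + c_2e^(4t) + c_3e^(3t), z(t) = -3c_1e^(-3t) + 2c_2e^(4t) + 3c_3e^(3t)

Coefficient matrix A = [[-3, 0, 0], [6, 6, -1], [18, 6, 1]].
det(A - λI) = 0 gives eigenvalues λ = -3, 4, 3.
For λ=-3: eigenvector (1,-1,-3).
For λ=4: eigenvector (0,1,2).
For λ=3: eigenvector (0,1,3).
General solution: c_1e^(-3t)(1,-1,-3) + c_2e^(4t)(0,1,2) + c_3e^(3t)(0,1,3).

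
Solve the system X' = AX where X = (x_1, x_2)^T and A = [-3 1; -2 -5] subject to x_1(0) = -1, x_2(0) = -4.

Coefficient matrix A = [[-3, 1], [-2, -5]].
Characteristic polynomial det(A - λI) = λ^2 + 8λ + 17 = 0.
Eigenvalues λ = -4 ± i (complex conjugate pair).
For λ=-4+i: an eigenvector is (-1,1) - i(0,1) = (-1, 1 - i).
A real fundamental pair from Re and Im of e^((-4+i)t)v: X_1 = e^(-4t)(cos(t)·(-1,1) + sin(t)·(0,1)), X_2 = e^(-4t)(sin(t)·(-1,1) - cos(t)·(0,1)).
General solution: K_1X_1 + K_2X_2.
Applying x_1(0)=-1, x_2(0)=-4 gives K_1=1, K_2=5.

x_1(t) = -5e^(-4t)sin(t) - e^(-4t)cos(t), x_2(t) = 6e^(-4t)sin(t) - 4e^(-4t)cos(t)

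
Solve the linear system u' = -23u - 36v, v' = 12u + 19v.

u(t) = 2c_1e^(-5t) - 3c_2e^(t), v(t) = -c_1e^(-5t) + 2c_2e^(t)

Coefficient matrix A = [[-23, -36], [12, 19]].
Characteristic polynomial det(A - λI) = λ^2 + 4λ - 5 = 0.
Eigenvalues λ = -5, 1.
For λ=-5: (A-λI) row 1 is [-18, -36], so an eigenvector is (2, -1).
For λ=1: (A-λI) row 1 is [-24, -36], so an eigenvector is (-3, 2).
General solution: c_1e^(-5t)(2,-1) + c_2e^(t)(-3,2).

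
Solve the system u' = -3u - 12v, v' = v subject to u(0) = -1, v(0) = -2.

u(t) = 6e^(t) - 7e^(-3t), v(t) = -2e^(t)

Coefficient matrix A = [[-3, -12], [0, 1]].
Characteristic polynomial det(A - λI) = λ^2 + 2λ - 3 = 0.
Eigenvalues λ = -3, 1.
For λ=-3: (A-λI) row 1 is [0, -12], so an eigenvector is (-1, 0).
For λ=1: (A-λI) row 1 is [-4, -12], so an eigenvector is (-3, 1).
General solution: K_1e^(-3t)(-1,0) + K_2e^(t)(-3,1).
Applying u(0)=-1, v(0)=-2 gives K_1=7, K_2=-2.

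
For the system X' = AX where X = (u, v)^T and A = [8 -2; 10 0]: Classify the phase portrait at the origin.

A = [[8,-2],[10,0]]; det(A-λI) = λ^2 - 8λ + 20.
λ = 4 ± 2i: positive real part.

unstable spiral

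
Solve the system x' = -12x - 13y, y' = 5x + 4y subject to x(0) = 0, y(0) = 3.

Coefficient matrix A = [[-12, -13], [5, 4]].
Characteristic polynomial det(A - λI) = λ^2 + 8λ + 17 = 0.
Eigenvalues λ = -4 ± i (complex conjugate pair).
For λ=-4+i: an eigenvector is (2,-1) - i(-3,2) = (2 + 3i, -1 - 2i).
A real fundamental pair from Re and Im of e^((-4+i)t)v: X_1 = e^(-4t)(cos(t)·(2,-1) + sin(t)·(-3,2)), X_2 = e^(-4t)(sin(t)·(2,-1) - cos(t)·(-3,2)).
General solution: C_1X_1 + C_2X_2.
Applying x(0)=0, y(0)=3 gives C_1=9, C_2=-6.

x(t) = -39e^(-4t)sin(t), y(t) = 24e^(-4t)sin(t) + 3e^(-4t)cos(t)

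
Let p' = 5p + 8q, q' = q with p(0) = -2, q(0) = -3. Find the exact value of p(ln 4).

-8168

A = [[5,8],[0,1]]; eigenvalues λ = 5, 1.
Eigenvectors: (1,0) for λ=5, (2,-1) for λ=1.
From the initial condition, c_1 = -8, c_2 = 3.
p(ln 4) = (-8)(4^5)(1) + (3)(4^1)(2) = -8168.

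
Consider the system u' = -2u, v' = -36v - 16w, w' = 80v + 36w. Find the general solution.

Coefficient matrix A = [[-2, 0, 0], [0, -36, -16], [0, 80, 36]].
det(A - λI) = 0 gives eigenvalues λ = -2, 4, -4.
For λ=-2: eigenvector (1,0,0).
For λ=4: eigenvector (0,-2,5).
For λ=-4: eigenvector (0,1,-2).
General solution: C_1e^(-2t)(1,0,0) + C_2e^(4t)(0,-2,5) + C_3e^(-4t)(0,1,-2).

u(t) = C_1e^(-2t), v(t) = -2C_2e^(4t) + C_3e^(-4t), w(t) = 5C_2e^(4t) - 2C_3e^(-4t)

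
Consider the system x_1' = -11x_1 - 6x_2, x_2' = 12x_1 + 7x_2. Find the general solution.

Coefficient matrix A = [[-11, -6], [12, 7]].
Characteristic polynomial det(A - λI) = λ^2 + 4λ - 5 = 0.
Eigenvalues λ = 1, -5.
For λ=1: (A-λI) row 1 is [-12, -6], so an eigenvector is (1, -2).
For λ=-5: (A-λI) row 1 is [-6, -6], so an eigenvector is (-1, 1).
General solution: K_1e^(t)(1,-2) + K_2e^(-5t)(-1,1).

x_1(t) = K_1e^(t) - K_2e^(-5t), x_2(t) = -2K_1e^(t) + K_2e^(-5t)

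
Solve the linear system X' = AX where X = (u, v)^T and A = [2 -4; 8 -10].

Coefficient matrix A = [[2, -4], [8, -10]].
Characteristic polynomial det(A - λI) = λ^2 + 8λ + 12 = 0.
Eigenvalues λ = -2, -6.
For λ=-2: (A-λI) row 1 is [4, -4], so an eigenvector is (-1, -1).
For λ=-6: (A-λI) row 1 is [8, -4], so an eigenvector is (1, 2).
General solution: C_1e^(-2t)(-1,-1) + C_2e^(-6t)(1,2).

u(t) = -C_1e^(-2t) + C_2e^(-6t), v(t) = -C_1e^(-2t) + 2C_2e^(-6t)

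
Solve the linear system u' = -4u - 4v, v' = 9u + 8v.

u(t) = 2C_1e^(2t) + 2C_2te^(2t) - C_2e^(2t), v(t) = -3C_1e^(2t) - 3C_2te^(2t) + C_2e^(2t)

Coefficient matrix A = [[-4, -4], [9, 8]].
Characteristic polynomial det(A - λI) = λ^2 - 4λ + 4 = 0.
Single eigenvalue λ = 2 with algebraic multiplicity 2.
Eigenvector v = (2,-3); generalized eigenvector w with (A-λI)w=v is (-1,1).
General solution: e^(2t)[C_1·v + C_2·(t·v + w)].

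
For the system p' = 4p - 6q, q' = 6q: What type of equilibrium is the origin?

unstable node

A = [[4,-6],[0,6]]; det(A-λI) = λ^2 - 10λ + 24.
λ = 6, 4: both positive.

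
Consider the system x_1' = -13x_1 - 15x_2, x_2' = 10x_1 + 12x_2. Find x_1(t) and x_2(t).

Coefficient matrix A = [[-13, -15], [10, 12]].
Characteristic polynomial det(A - λI) = λ^2 + λ - 6 = 0.
Eigenvalues λ = 2, -3.
For λ=2: (A-λI) row 1 is [-15, -15], so an eigenvector is (-1, 1).
For λ=-3: (A-λI) row 1 is [-10, -15], so an eigenvector is (-3, 2).
General solution: K_1e^(2t)(-1,1) + K_2e^(-3t)(-3,2).

x_1(t) = -K_1e^(2t) - 3K_2e^(-3t), x_2(t) = K_1e^(2t) + 2K_2e^(-3t)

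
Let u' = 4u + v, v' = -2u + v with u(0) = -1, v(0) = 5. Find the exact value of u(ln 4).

A = [[4,1],[-2,1]]; eigenvalues λ = 3, 2.
Eigenvectors: (1,-1) for λ=3, (1,-2) for λ=2.
From the initial condition, c_1 = 3, c_2 = -4.
u(ln 4) = (3)(4^3)(1) + (-4)(4^2)(1) = 128.

128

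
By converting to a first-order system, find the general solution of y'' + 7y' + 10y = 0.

Let x_1 = y, x_2 = y'. Then x_1' = x_2 and x_2' = -10x_1 - 7x_2.
A = [[0,1],[-10,-7]]; det(A-λI) = λ^2 + 7λ + 10.
Eigenvalues λ = -5, -2 with eigenvectors (1,-5), (1,-2).

y(t) = c_1e^(-5t) + c_2e^(-2t)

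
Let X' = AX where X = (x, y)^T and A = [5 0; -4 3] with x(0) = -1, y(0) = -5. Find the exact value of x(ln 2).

A = [[5,0],[-4,3]]; eigenvalues λ = 5, 3.
Eigenvectors: (-1,2) for λ=5, (0,-1) for λ=3.
From the initial condition, c_1 = 1, c_2 = 7.
x(ln 2) = (1)(2^5)(-1) + (7)(2^3)(0) = -32.

-32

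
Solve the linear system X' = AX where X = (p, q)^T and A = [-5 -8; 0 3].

Coefficient matrix A = [[-5, -8], [0, 3]].
Characteristic polynomial det(A - λI) = λ^2 + 2λ - 15 = 0.
Eigenvalues λ = -5, 3.
For λ=-5: (A-λI) row 1 is [0, -8], so an eigenvector is (-1, 0).
For λ=3: (A-λI) row 1 is [-8, -8], so an eigenvector is (1, -1).
General solution: C_1e^(-5t)(-1,0) + C_2e^(3t)(1,-1).

p(t) = -C_1e^(-5t) + C_2e^(3t), q(t) = -C_2e^(3t)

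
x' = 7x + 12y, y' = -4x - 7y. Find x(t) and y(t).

Coefficient matrix A = [[7, 12], [-4, -7]].
Characteristic polynomial det(A - λI) = λ^2 - 1 = 0.
Eigenvalues λ = 1, -1.
For λ=1: (A-λI) row 1 is [6, 12], so an eigenvector is (2, -1).
For λ=-1: (A-λI) row 1 is [8, 12], so an eigenvector is (-3, 2).
General solution: K_1e^(t)(2,-1) + K_2e^(-t)(-3,2).

x(t) = 2K_1e^(t) - 3K_2e^(-t), y(t) = -K_1e^(t) + 2K_2e^(-t)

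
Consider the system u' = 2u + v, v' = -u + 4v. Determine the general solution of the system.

u(t) = -C_1e^(3t) - C_2te^(3t) + 3C_2e^(3t), v(t) = -C_1e^(3t) - C_2te^(3t) + 2C_2e^(3t)

Coefficient matrix A = [[2, 1], [-1, 4]].
Characteristic polynomial det(A - λI) = λ^2 - 6λ + 9 = 0.
Single eigenvalue λ = 3 with algebraic multiplicity 2.
Eigenvector v = (-1,-1); generalized eigenvector w with (A-λI)w=v is (3,2).
General solution: e^(3t)[C_1·v + C_2·(t·v + w)].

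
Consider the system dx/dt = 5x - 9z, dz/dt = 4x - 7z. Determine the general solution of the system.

x(t) = 3C_1e^(-t) + 3C_2te^(-t) - C_2e^(-t), z(t) = 2C_1e^(-t) + 2C_2te^(-t) - C_2e^(-t)

Coefficient matrix A = [[5, -9], [4, -7]].
Characteristic polynomial det(A - λI) = λ^2 + 2λ + 1 = 0.
Single eigenvalue λ = -1 with algebraic multiplicity 2.
Eigenvector v = (3,2); generalized eigenvector w with (A-λI)w=v is (-1,-1).
General solution: e^(-t)[C_1·v + C_2·(t·v + w)].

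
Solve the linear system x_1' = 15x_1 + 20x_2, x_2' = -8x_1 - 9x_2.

Coefficient matrix A = [[15, 20], [-8, -9]].
Characteristic polynomial det(A - λI) = λ^2 - 6λ + 25 = 0.
Eigenvalues λ = 3 ± 4i (complex conjugate pair).
For λ=3+4i: an eigenvector is (-1,1) - i(2,-1) = (-1 - 2i, 1 + i).
A real fundamental pair from Re and Im of e^((3+4i)t)v: X_1 = e^(3t)(cos(4t)·(-1,1) + sin(4t)·(2,-1)), X_2 = e^(3t)(sin(4t)·(-1,1) - cos(4t)·(2,-1)).
General solution: K_1X_1 + K_2X_2.

x_1(t) = 2K_1e^(3t)sin(4t) - K_1e^(3t)cos(4t) - K_2e^(3t)sin(4t) - 2K_2e^(3t)cos(4t), x_2(t) = -K_1e^(3t)sin(4t) + K_1e^(3t)cos(4t) + K_2e^(3t)sin(4t) + K_2e^(3t)cos(4t)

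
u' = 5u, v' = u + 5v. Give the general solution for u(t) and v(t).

u(t) = -C_2e^(5t), v(t) = -C_1e^(5t) - C_2te^(5t) + C_2e^(5t)

Coefficient matrix A = [[5, 0], [1, 5]].
Characteristic polynomial det(A - λI) = λ^2 - 10λ + 25 = 0.
Single eigenvalue λ = 5 with algebraic multiplicity 2.
Eigenvector v = (0,-1); generalized eigenvector w with (A-λI)w=v is (-1,1).
General solution: e^(5t)[C_1·v + C_2·(t·v + w)].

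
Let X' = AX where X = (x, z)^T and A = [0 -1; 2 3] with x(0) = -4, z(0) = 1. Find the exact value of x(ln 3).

6

A = [[0,-1],[2,3]]; eigenvalues λ = 1, 2.
Eigenvectors: (1,-1) for λ=1, (1,-2) for λ=2.
From the initial condition, c_1 = -7, c_2 = 3.
x(ln 3) = (-7)(3^1)(1) + (3)(3^2)(1) = 6.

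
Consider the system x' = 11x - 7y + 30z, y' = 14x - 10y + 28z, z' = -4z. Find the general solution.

Coefficient matrix A = [[11, -7, 30], [14, -10, 28], [0, 0, -4]].
det(A - λI) = 0 gives eigenvalues λ = -3, 4, -4.
For λ=-3: eigenvector (-1,-2,0).
For λ=4: eigenvector (1,1,0).
For λ=-4: eigenvector (-2,0,1).
General solution: C_1e^(-3t)(-1,-2,0) + C_2e^(4t)(1,1,0) + C_3e^(-4t)(-2,0,1).

x(t) = -C_1e^(-3t) + C_2e^(4t) - 2C_3e^(-4t), y(t) = -2C_1e^(-3t) + C_2e^(4t), z(t) = C_3e^(-4t)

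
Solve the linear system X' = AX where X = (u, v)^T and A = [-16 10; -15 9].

u(t) = -c_1e^(-6t) + 2c_2e^(-t), v(t) = -c_1e^(-6t) + 3c_2e^(-t)

Coefficient matrix A = [[-16, 10], [-15, 9]].
Characteristic polynomial det(A - λI) = λ^2 + 7λ + 6 = 0.
Eigenvalues λ = -6, -1.
For λ=-6: (A-λI) row 1 is [-10, 10], so an eigenvector is (-1, -1).
For λ=-1: (A-λI) row 1 is [-15, 10], so an eigenvector is (2, 3).
General solution: c_1e^(-6t)(-1,-1) + c_2e^(-t)(2,3).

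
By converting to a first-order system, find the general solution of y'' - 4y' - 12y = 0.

y(t) = C_1e^(6t) + C_2e^(-2t)

Let x_1 = y, x_2 = y'. Then x_1' = x_2 and x_2' = 12x_1 + 4x_2.
A = [[0,1],[12,4]]; det(A-λI) = λ^2 - 4λ - 12.
Eigenvalues λ = 6, -2 with eigenvectors (1,6), (1,-2).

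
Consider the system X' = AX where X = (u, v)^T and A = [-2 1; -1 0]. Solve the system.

Coefficient matrix A = [[-2, 1], [-1, 0]].
Characteristic polynomial det(A - λI) = λ^2 + 2λ + 1 = 0.
Single eigenvalue λ = -1 with algebraic multiplicity 2.
Eigenvector v = (-1,-1); generalized eigenvector w with (A-λI)w=v is (2,1).
General solution: e^(-t)[c_1·v + c_2·(t·v + w)].

u(t) = -c_1e^(-t) - c_2te^(-t) + 2c_2e^(-t), v(t) = -c_1e^(-t) - c_2te^(-t) + c_2e^(-t)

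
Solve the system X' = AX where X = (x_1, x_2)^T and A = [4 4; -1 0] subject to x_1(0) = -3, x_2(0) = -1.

Coefficient matrix A = [[4, 4], [-1, 0]].
Characteristic polynomial det(A - λI) = λ^2 - 4λ + 4 = 0.
Single eigenvalue λ = 2 with algebraic multiplicity 2.
Eigenvector v = (2,-1); generalized eigenvector w with (A-λI)w=v is (-1,1).
General solution: e^(2t)[K_1·v + K_2·(t·v + w)].
Applying x_1(0)=-3, x_2(0)=-1 gives K_1=-4, K_2=-5.

x_1(t) = -10te^(2t) - 3e^(2t), x_2(t) = 5te^(2t) - e^(2t)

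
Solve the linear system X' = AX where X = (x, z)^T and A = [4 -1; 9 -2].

Coefficient matrix A = [[4, -1], [9, -2]].
Characteristic polynomial det(A - λI) = λ^2 - 2λ + 1 = 0.
Single eigenvalue λ = 1 with algebraic multiplicity 2.
Eigenvector v = (1,3); generalized eigenvector w with (A-λI)w=v is (1,2).
General solution: e^(t)[c_1·v + c_2·(t·v + w)].

x(t) = c_1e^(t) + c_2te^(t) + c_2e^(t), z(t) = 3c_1e^(t) + 3c_2te^(t) + 2c_2e^(t)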